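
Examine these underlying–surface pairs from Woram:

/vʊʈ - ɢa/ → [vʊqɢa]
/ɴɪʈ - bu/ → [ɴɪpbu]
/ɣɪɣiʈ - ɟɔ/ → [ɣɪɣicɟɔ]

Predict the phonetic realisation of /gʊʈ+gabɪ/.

The data show regressive place assimilation: /ʈ/ → [q] before /ɢ/; /ʈ/ → [p] before /b/; /ʈ/ → [c] before /ɟ/. In each pair only place changes, matching the following consonant, while manner and voice stay constant.
The rule targets /ʈ/ (voiceless retroflex stop), which sits before the trigger /g/ (velar).
The voiceless velar stop is [k], so /ʈ/ → [k].

[gʊkgabɪ]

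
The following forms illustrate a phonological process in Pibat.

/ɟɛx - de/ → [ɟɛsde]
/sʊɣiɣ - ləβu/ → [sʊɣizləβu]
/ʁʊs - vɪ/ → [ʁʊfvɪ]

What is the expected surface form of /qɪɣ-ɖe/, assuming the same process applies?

The data show regressive place assimilation: /x/ → [s] before /d/; /ɣ/ → [z] before /l/; /s/ → [f] before /v/. In each pair only place changes, matching the following consonant, while manner and voice stay constant.
The rule targets /ɣ/ (voiced velar fricative), which sits before the trigger /ɖ/ (retroflex).
A voiced retroflex fricative is [ʐ], so the surface segment is [ʐ].

[qɪʐɖe]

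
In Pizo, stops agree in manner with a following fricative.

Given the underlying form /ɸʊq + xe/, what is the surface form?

The rule targets /q/ (voiceless uvular stop), which sits before the trigger /x/ (fricative).
Changing only its manner to fricative gives [χ] — the voiceless uvular fricative.

[ɸʊχxe]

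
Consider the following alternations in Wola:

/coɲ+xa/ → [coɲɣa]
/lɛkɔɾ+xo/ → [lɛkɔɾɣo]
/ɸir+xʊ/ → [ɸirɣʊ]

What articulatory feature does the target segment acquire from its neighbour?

voicing

Underlying /x/ is realised as [ɣ] next to /ɲ/; /ɲ/ itself does not change.
The change voiceless → voiced matches the voicing of the preceding /ɲ/, identifying this as voicing assimilation.
The other alternating forms pattern the same way: /x/ → [ɣ] after /ɾ/ (voiceless → voiced, matching voiced); /x/ → [ɣ] after /r/ (voiceless → voiced, matching voiced) — only voicing changes, and always toward the preceding segment.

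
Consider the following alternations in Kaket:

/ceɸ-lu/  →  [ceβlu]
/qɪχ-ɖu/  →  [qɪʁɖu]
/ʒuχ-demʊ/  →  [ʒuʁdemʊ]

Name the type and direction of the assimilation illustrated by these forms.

Underlying /ɸ/ is realised as [β] next to /l/; /l/ itself does not change.
/ɸ/ is voiceless while /l/ is voiced; the output [β] is voiced, matching the trigger — so the feature that spreads is voicing.
Place and manner are unchanged, so the assimilation is partial, not total.
The same holds elsewhere in the data: /χ/ → [ʁ] before /ɖ/ (voiceless → voiced, matching voiced); /χ/ → [ʁ] before /d/ (voiceless → voiced, matching voiced) — only voicing changes, and always toward the following segment.
The trigger is the following segment, so the direction is regressive (anticipatory).

regressive voicing assimilation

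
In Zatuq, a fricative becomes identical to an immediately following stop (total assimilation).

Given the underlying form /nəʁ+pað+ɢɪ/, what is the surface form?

[nəppaɢɢɪ]

/ʁ/ is the segment targeted by the rule; it sits immediately before /p/, so it assimilates completely and surfaces as [p].
The same rule applies at the second boundary: /ð/ → [ɢ] next to /ɢ/.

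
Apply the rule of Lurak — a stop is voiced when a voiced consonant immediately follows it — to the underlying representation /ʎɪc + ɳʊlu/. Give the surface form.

[ʎɪɟɳʊlu]

The rule targets /c/ (voiceless palatal stop), which sits before the trigger /ɳ/ (voiced).
Changing only its voicing to voiced gives [ɟ] — the voiced palatal stop.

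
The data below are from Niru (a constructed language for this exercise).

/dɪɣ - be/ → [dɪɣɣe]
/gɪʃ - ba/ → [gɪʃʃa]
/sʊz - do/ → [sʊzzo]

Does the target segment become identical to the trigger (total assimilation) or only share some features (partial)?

total assimilation

Underlying /b/ is realised as [ɣ] next to /ɣ/; /ɣ/ itself does not change.
The output [ɣ] is identical to the trigger /ɣ/ — every feature (place, manner, voicing) has been copied — so this is total assimilation.
The other forms behave the same way: /b/ → [ʃ] after /ʃ/; /d/ → [z] after /z/ — in each case the output is a copy of the preceding consonant.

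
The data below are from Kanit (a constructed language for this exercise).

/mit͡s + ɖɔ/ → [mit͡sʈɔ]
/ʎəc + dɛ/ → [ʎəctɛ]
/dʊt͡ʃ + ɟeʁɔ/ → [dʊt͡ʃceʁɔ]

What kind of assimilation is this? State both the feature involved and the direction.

progressive voicing assimilation

Comparing underlying and surface forms, /ɖ/ → [ʈ] is the alternation; the neighbouring /t͡s/ is constant.
/ɖ/ is voiced while /t͡s/ is voiceless; the output [ʈ] is voiceless, matching the trigger — so the feature that spreads is voicing.
Place and manner are unchanged, so the assimilation is partial, not total.
Checking the remaining alternations: /d/ → [t] after /c/ (voiced → voiceless, matching voiceless); /ɟ/ → [c] after /t͡ʃ/ (voiced → voiceless, matching voiceless) — only voicing changes, and always toward the preceding segment.
Since the segment that changes follows the conditioning segment, the assimilation is progressive.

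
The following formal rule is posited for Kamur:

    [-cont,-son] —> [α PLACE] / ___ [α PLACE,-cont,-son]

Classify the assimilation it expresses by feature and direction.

regressive place assimilation

The rule copies the place features (abbreviated [PLACE]) from the environment onto the target, so the assimilating feature is place.
Since the environment is written after the underscore, the trigger follows the target; the direction is regressive.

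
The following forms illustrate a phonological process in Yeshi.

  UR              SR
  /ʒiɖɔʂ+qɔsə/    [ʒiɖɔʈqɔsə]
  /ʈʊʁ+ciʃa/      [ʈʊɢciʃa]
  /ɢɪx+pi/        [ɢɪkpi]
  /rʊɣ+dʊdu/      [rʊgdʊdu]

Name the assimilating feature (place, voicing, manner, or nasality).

manner

Comparing underlying and surface forms, /ʂ/ → [ʈ] is the alternation; the neighbouring /q/ is constant.
The change fricative → stop matches the manner of the following /q/, identifying this as manner assimilation.
The same holds elsewhere in the data: /ʁ/ → [ɢ] before /c/ (fricative → stop, matching a stop); /x/ → [k] before /p/ (fricative → stop, matching a stop); /ɣ/ → [g] before /d/ (fricative → stop, matching a stop) — only manner changes, and always toward the following segment.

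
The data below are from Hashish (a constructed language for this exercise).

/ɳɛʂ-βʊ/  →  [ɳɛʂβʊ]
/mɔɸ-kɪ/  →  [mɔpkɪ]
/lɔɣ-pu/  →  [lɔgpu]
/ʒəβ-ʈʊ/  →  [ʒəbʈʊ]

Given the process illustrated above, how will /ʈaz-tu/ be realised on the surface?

The data show regressive manner assimilation: /ɸ/ → [p] before /k/; /ɣ/ → [g] before /p/; /β/ → [b] before /ʈ/. In each pair only manner changes, matching the following consonant, while place and voice stay constant.
Nothing changes in [ɳɛʂβʊ]: there the adjacent consonants already agree in manner (/ʂ/ and /β/ are both fricatives), so this form is consistent with the same rule.
/z/ is a voiced alveolar fricative. The following trigger /t/ is a stop, so /z/ must become a stop as well.
Changing only its manner to stop gives [d] — the voiced alveolar stop.

[ʈadtu]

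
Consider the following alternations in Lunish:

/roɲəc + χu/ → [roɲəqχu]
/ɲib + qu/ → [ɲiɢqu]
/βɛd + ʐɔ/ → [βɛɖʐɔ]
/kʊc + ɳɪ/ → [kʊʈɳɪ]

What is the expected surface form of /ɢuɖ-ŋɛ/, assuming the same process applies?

[ɢugŋɛ]

The data show regressive place assimilation: /c/ → [q] before /χ/; /b/ → [ɢ] before /q/; /d/ → [ɖ] before /ʐ/; /c/ → [ʈ] before /ɳ/. In each pair only place changes, matching the following consonant, while manner and voice stay constant.
The rule targets /ɖ/ (voiced retroflex stop), which sits before the trigger /ŋ/ (velar).
A voiced velar stop is [g], so the surface segment is [g].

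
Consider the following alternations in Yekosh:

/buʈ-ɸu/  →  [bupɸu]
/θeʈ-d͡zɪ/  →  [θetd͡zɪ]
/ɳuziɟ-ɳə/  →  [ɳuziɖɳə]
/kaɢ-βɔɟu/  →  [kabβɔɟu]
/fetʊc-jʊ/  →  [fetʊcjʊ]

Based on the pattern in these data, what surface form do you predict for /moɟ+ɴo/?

The data show regressive place assimilation: /ʈ/ → [p] before /ɸ/; /ʈ/ → [t] before /d͡z/; /ɟ/ → [ɖ] before /ɳ/; /ɢ/ → [b] before /β/. In each pair only place changes, matching the following consonant, while manner and voice stay constant.
No alternation appears in [fetʊcjʊ]: there the adjacent consonants already agree in place (/c/ and /j/ are both palatal), so this form is consistent with the same rule.
/ɟ/ is a voiced palatal stop. The following trigger /ɴ/ is uvular, so /ɟ/ must become uvular as well.
The voiced uvular stop is [ɢ], so /ɟ/ → [ɢ].

[moɢɴo]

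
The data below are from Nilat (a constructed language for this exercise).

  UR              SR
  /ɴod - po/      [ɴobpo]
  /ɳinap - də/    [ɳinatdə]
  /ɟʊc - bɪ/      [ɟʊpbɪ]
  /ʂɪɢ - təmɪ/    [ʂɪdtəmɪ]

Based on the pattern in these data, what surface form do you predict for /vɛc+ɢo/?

[vɛqɢo]

The data show regressive place assimilation: /d/ → [b] before /p/; /p/ → [t] before /d/; /c/ → [p] before /b/; /ɢ/ → [d] before /t/. In each pair only place changes, matching the following consonant, while manner and voice stay constant.
The rule targets /c/ (voiceless palatal stop), which sits before the trigger /ɢ/ (uvular).
The voiceless uvular stop is [q], so /c/ → [q].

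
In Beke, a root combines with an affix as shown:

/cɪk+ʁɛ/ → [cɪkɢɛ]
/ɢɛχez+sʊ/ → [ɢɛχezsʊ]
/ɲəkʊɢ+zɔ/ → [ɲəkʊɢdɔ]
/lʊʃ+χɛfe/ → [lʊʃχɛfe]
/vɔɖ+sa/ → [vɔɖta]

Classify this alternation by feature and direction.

Underlying /ʁ/ is realised as [ɢ] next to /k/; /k/ itself does not change.
/ʁ/ is a fricative while /k/ is a stop; the output [ɢ] is a stop, matching the trigger — so the feature that spreads is manner.
Place and voice are unchanged, so the assimilation is partial, not total.
Checking the remaining alternations: /z/ → [d] after /ɢ/ (fricative → stop, matching a stop); /s/ → [t] after /ɖ/ (fricative → stop, matching a stop) — only manner changes, and always toward the preceding segment.
No alternation appears in [ɢɛχezsʊ], [lʊʃχɛfe]: there the adjacent consonants already agree in manner (/s/ and /z/ are both fricatives; /χ/ and /ʃ/ are both fricatives), so these forms are consistent with the same rule.
The trigger is the preceding segment, so the direction is progressive (perseverative).

progressive manner assimilation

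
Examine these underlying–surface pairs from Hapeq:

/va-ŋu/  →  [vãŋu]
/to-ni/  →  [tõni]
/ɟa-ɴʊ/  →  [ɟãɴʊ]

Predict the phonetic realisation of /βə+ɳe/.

The data show regressive nasality assimilation (vowel nasalisation): /a/ → [ã] before /ŋ/; /o/ → [õ] before /n/; /a/ → [ã] before /ɴ/ — a vowel is nasalised by an immediately following nasal consonant.
The vowel /ə/ is adjacent to the following nasal /ɳ/, so it acquires [+nasal] and surfaces as [ə̃].

[βə̃ɳe]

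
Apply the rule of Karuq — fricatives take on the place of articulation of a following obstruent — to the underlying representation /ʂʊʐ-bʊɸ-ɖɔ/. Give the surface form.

[ʂʊβbʊʂɖɔ]

/ʐ/ is a voiced retroflex fricative. The following trigger /b/ is bilabial, so /ʐ/ must become bilabial as well.
The voiced bilabial fricative is [β], so /ʐ/ → [β].
The same rule applies at the second boundary: /ɸ/ → [ʂ] next to /ɖ/.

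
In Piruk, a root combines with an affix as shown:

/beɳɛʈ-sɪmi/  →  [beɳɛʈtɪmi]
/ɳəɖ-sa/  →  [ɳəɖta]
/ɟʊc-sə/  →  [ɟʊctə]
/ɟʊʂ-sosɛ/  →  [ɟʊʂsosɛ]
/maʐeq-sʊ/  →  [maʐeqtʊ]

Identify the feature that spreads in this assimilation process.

Comparing underlying and surface forms, /s/ → [t] is the alternation; the neighbouring /ʈ/ is constant.
/s/ is a fricative while /ʈ/ is a stop; the output [t] is a stop, matching the trigger — so the feature that spreads is manner.
The other alternating forms pattern the same way: /s/ → [t] after /ɖ/ (fricative → stop, matching a stop); /s/ → [t] after /c/ (fricative → stop, matching a stop); /s/ → [t] after /q/ (fricative → stop, matching a stop) — only manner changes, and always toward the preceding segment.
No alternation appears in [ɟʊʂsosɛ]: there the adjacent consonants already agree in manner (/s/ and /ʂ/ are both fricatives), so this form is consistent with the same rule.

manner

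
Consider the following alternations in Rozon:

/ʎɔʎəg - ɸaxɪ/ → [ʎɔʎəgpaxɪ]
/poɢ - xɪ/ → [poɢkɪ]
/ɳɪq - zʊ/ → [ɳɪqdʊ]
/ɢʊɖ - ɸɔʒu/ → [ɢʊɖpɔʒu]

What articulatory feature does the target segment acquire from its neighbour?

Underlying /ɸ/ is realised as [p] next to /g/; /g/ itself does not change.
The change fricative → stop matches the manner of the preceding /g/, identifying this as manner assimilation.
The other alternating forms pattern the same way: /x/ → [k] after /ɢ/ (fricative → stop, matching a stop); /z/ → [d] after /q/ (fricative → stop, matching a stop); /ɸ/ → [p] after /ɖ/ (fricative → stop, matching a stop) — only manner changes, and always toward the preceding segment.

manner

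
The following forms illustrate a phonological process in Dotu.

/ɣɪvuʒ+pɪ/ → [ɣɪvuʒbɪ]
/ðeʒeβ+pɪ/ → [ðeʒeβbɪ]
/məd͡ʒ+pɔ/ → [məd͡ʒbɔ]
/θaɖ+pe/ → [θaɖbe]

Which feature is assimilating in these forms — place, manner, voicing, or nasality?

Comparing underlying and surface forms, /p/ → [b] is the alternation; the neighbouring /ʒ/ is constant.
/p/ is voiceless while /ʒ/ is voiced; the output [b] is voiced, matching the trigger — so the feature that spreads is voicing.
The other alternating forms pattern the same way: /p/ → [b] after /β/ (voiceless → voiced, matching voiced); /p/ → [b] after /d͡ʒ/ (voiceless → voiced, matching voiced); /p/ → [b] after /ɖ/ (voiceless → voiced, matching voiced) — only voicing changes, and always toward the preceding segment.

voicing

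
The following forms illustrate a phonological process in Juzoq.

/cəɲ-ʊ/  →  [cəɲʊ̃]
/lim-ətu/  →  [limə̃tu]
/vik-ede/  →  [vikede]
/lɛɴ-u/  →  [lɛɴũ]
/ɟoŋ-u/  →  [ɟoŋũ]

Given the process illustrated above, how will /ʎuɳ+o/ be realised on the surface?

The data show progressive nasality assimilation (vowel nasalisation): /ʊ/ → [ʊ̃] after /ɲ/; /ə/ → [ə̃] after /m/; /u/ → [ũ] after /ɴ/; /u/ → [ũ] after /ŋ/ — a vowel is nasalised by an immediately preceding nasal consonant.
No change occurs in [vikede] because the vowel at the boundary is adjacent to an oral consonant, not a nasal (/e/ next to /k/).
The vowel /o/ is adjacent to the preceding nasal /ɳ/, so it acquires [+nasal] and surfaces as [õ].

[ʎuɳõ]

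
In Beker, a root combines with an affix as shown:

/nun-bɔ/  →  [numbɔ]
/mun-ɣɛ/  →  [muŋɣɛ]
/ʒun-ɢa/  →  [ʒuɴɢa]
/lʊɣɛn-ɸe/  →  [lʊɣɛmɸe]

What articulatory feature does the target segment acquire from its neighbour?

place

Underlying /n/ is realised as [m] next to /b/; /b/ itself does not change.
The change alveolar → bilabial matches the place of the following /b/, identifying this as place assimilation.
The other alternating forms pattern the same way: /n/ → [ŋ] before /ɣ/ (alveolar → velar, matching velar); /n/ → [ɴ] before /ɢ/ (alveolar → uvular, matching uvular); /n/ → [m] before /ɸ/ (alveolar → bilabial, matching bilabial) — only place changes, and always toward the following segment.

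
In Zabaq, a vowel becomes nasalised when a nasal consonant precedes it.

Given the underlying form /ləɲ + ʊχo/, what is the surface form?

[ləɲʊ̃χo]

/ʊ/ sits next to the nasal /ɲ/ and is therefore nasalised to [ʊ̃].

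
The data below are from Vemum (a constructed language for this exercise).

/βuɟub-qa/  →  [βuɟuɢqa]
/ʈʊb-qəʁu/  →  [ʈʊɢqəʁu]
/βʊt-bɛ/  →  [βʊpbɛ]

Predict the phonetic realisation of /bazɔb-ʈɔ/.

[bazɔɖʈɔ]

The data show regressive place assimilation: /b/ → [ɢ] before /q/; /t/ → [p] before /b/. In each pair only place changes, matching the following consonant, while manner and voice stay constant.
The rule targets /b/ (voiced bilabial stop), which sits before the trigger /ʈ/ (retroflex).
Changing only its place to retroflex gives [ɖ] — the voiced retroflex stop.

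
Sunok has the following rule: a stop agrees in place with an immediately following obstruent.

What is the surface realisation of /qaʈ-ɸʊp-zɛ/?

The rule targets /ʈ/ (voiceless retroflex stop), which sits before the trigger /ɸ/ (bilabial).
Changing only its place to bilabial gives [p] — the voiceless bilabial stop.
At the second juncture, /p/ likewise becomes [t] adjacent to /z/.

[qapɸʊtzɛ]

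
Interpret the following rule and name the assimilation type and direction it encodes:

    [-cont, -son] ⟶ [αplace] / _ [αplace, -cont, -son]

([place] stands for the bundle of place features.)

The shared variable α links the value of the place features (abbreviated [place]) on the target to the same value on the neighbouring segment, so place is the feature that assimilates.
Since the environment is written after the underscore, the trigger follows the target; the direction is regressive.

regressive place assimilation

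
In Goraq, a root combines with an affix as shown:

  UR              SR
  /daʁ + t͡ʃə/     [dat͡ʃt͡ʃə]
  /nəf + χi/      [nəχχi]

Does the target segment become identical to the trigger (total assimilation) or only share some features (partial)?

total assimilation

The segment that alternates is /ʁ/, which surfaces as [t͡ʃ] when adjacent to /t͡ʃ/.
The output [t͡ʃ] is identical to the trigger /t͡ʃ/ — every feature (place, manner, voicing) has been copied — so this is total assimilation.
The other form behaves the same way: /f/ → [χ] before /χ/ — in each case the output is a copy of the following consonant.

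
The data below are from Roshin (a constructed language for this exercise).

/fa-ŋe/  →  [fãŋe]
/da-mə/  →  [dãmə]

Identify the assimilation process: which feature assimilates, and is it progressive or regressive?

The vowel /a/ surfaces as nasalised [ã] next to the following nasal /ŋ/ — it has acquired the [+nasal] feature of its neighbour.
The other form shows the same pattern: /a/ → [ã] before /m/ — each time a vowel is nasalised next to a following nasal.
Because the conditioning nasal is to the right of the vowel that changes, the process is regressive (anticipatory).

regressive nasality assimilation (vowel nasalisation)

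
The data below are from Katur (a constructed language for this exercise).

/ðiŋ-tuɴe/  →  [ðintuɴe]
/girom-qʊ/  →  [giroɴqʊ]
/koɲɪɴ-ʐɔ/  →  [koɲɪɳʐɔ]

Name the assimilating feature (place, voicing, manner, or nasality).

place

Underlying /ŋ/ is realised as [n] next to /t/; /t/ itself does not change.
The change velar → alveolar matches the place of the following /t/, identifying this as place assimilation.
The same holds elsewhere in the data: /m/ → [ɴ] before /q/ (bilabial → uvular, matching uvular); /ɴ/ → [ɳ] before /ʐ/ (uvular → retroflex, matching retroflex) — only place changes, and always toward the following segment.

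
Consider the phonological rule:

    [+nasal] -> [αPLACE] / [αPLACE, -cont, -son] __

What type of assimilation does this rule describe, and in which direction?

progressive place assimilation

The shared variable α links the value of the place features (abbreviated [PLACE]) on the target to the same value on the neighbouring segment, so place is the feature that assimilates.
The conditioning segment sits to the left of the focus bar, meaning the trigger precedes the segment that changes — progressive assimilation.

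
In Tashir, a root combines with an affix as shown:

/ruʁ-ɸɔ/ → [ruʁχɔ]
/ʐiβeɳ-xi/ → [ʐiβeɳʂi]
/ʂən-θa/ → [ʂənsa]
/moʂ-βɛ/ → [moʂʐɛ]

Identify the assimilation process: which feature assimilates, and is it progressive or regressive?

progressive place assimilation

The segment that alternates is /ɸ/, which surfaces as [χ] when adjacent to /ʁ/.
The change bilabial → uvular matches the place of the preceding /ʁ/, identifying this as place assimilation.
Manner and voice are unchanged, so the assimilation is partial, not total.
Checking the remaining alternations: /x/ → [ʂ] after /ɳ/ (velar → retroflex, matching retroflex); /θ/ → [s] after /n/ (dental → alveolar, matching alveolar); /β/ → [ʐ] after /ʂ/ (bilabial → retroflex, matching retroflex) — only place changes, and always toward the preceding segment.
The trigger is the preceding segment, so the direction is progressive (perseverative).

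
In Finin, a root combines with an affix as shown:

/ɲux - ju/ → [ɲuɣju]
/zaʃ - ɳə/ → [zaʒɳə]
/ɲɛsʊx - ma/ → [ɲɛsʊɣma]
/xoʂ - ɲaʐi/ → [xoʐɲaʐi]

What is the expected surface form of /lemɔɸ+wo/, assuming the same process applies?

The data show regressive voicing assimilation: /x/ → [ɣ] before /j/; /ʃ/ → [ʒ] before /ɳ/; /x/ → [ɣ] before /m/; /ʂ/ → [ʐ] before /ɲ/. In each pair only voicing changes, matching the following consonant, while place and manner stay constant.
/ɸ/ is a voiceless bilabial fricative. The following trigger /w/ is voiced, so /ɸ/ must become voiced as well.
The voiced bilabial fricative is [β], so /ɸ/ → [β].

[lemɔβwo]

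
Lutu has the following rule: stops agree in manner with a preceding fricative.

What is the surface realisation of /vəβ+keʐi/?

[vəβxeʐi]

The rule targets /k/ (voiceless velar stop), which sits after the trigger /β/ (fricative).
The voiceless velar fricative is [x], so /k/ → [x].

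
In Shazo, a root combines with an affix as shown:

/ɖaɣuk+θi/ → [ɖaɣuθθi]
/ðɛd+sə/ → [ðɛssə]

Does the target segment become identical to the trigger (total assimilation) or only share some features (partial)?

Comparing underlying and surface forms, /k/ → [θ] is the alternation; the neighbouring /θ/ is constant.
The output [θ] is identical to the trigger /θ/ — every feature (place, manner, voicing) has been copied — so this is total assimilation.
The remaining alternation confirms this: /d/ → [s] before /s/ — in each case the output is a copy of the following consonant.

total assimilation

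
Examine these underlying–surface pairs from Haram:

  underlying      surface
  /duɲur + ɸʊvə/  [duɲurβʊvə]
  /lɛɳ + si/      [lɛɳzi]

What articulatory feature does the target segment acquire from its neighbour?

Underlying /ɸ/ is realised as [β] next to /r/; /r/ itself does not change.
/ɸ/ is voiceless while /r/ is voiced; the output [β] is voiced, matching the trigger — so the feature that spreads is voicing.
The other alternating form patterns the same way: /s/ → [z] after /ɳ/ (voiceless → voiced, matching voiced) — only voicing changes, and always toward the preceding segment.

voicing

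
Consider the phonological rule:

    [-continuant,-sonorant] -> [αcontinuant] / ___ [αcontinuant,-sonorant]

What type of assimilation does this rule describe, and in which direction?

The shared variable α links the value of [continuant] on the target to that of the neighbouring obstruent. [continuant] distinguishes stops from fricatives — a manner-of-articulation feature — so this is manner assimilation.
The conditioning segment sits to the right of the focus bar, meaning the trigger follows the segment that changes — regressive assimilation.

regressive manner assimilation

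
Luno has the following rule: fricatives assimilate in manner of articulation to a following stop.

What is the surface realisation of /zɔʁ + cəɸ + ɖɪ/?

[zɔɢcəpɖɪ]

/ʁ/ is a voiced uvular fricative. The following trigger /c/ is a stop, so /ʁ/ must become a stop as well.
Changing only its manner to stop gives [ɢ] — the voiced uvular stop.
At the second juncture, /ɸ/ likewise becomes [p] adjacent to /ɖ/.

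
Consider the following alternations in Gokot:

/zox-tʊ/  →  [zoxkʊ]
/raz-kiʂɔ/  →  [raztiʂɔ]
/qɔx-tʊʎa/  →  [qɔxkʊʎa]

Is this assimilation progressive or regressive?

The segment that alternates is /t/, which surfaces as [k] when adjacent to /x/.
The change alveolar → velar matches the place of the preceding /x/, identifying this as place assimilation.
Checking the remaining alternation: /k/ → [t] after /z/ (velar → alveolar, matching alveolar) — only place changes, and always toward the preceding segment.
Since the segment that changes follows the conditioning segment, the assimilation is progressive.

progressive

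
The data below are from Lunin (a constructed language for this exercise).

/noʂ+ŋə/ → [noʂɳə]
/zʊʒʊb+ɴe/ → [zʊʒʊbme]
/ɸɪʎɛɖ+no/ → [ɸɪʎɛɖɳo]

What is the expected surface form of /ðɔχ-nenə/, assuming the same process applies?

[ðɔχɴenə]

The data show progressive place assimilation: /ŋ/ → [ɳ] after /ʂ/; /ɴ/ → [m] after /b/; /n/ → [ɳ] after /ɖ/. In each pair only place changes, matching the preceding consonant, while manner and voice stay constant.
The rule targets /n/ (voiced alveolar nasal), which sits after the trigger /χ/ (uvular).
The voiced uvular nasal is [ɴ], so /n/ → [ɴ].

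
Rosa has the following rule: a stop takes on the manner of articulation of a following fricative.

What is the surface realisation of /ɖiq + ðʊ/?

[ɖiχðʊ]

The rule targets /q/ (voiceless uvular stop), which sits before the trigger /ð/ (fricative).
A voiceless uvular fricative is [χ], so the surface segment is [χ].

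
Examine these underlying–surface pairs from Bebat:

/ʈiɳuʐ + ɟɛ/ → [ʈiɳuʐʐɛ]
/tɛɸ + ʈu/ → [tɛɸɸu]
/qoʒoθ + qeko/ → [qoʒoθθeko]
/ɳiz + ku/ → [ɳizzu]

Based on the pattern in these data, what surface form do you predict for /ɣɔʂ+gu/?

[ɣɔʂʂu]

The data show progressive total assimilation (/ɟ/ → [ʐ] after /ʐ/; /ʈ/ → [ɸ] after /ɸ/; /q/ → [θ] after /θ/; /k/ → [z] after /z/): in every case the target segment becomes identical to its preceding neighbour, copying more than a single feature.
/g/ is the segment targeted by the rule; it sits immediately after /ʂ/, so it assimilates completely and surfaces as [ʂ].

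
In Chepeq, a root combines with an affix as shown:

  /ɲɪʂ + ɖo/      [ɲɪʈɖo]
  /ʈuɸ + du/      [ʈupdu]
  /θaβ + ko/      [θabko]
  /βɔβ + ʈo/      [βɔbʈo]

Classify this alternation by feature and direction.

The segment that alternates is /ʂ/, which surfaces as [ʈ] when adjacent to /ɖ/.
/ʂ/ is a fricative while /ɖ/ is a stop; the output [ʈ] is a stop, matching the trigger — so the feature that spreads is manner.
Place and voice are unchanged, so the assimilation is partial, not total.
The other alternating forms pattern the same way: /ɸ/ → [p] before /d/ (fricative → stop, matching a stop); /β/ → [b] before /k/ (fricative → stop, matching a stop); /β/ → [b] before /ʈ/ (fricative → stop, matching a stop) — only manner changes, and always toward the following segment.
Since the segment that changes precedes the conditioning segment, the assimilation is regressive.

regressive manner assimilation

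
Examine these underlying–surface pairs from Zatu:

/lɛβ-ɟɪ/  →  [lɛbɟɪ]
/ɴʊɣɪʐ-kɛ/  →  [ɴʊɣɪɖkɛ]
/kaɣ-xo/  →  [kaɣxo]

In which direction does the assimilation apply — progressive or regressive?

The segment that alternates is /β/, which surfaces as [b] when adjacent to /ɟ/.
/β/ is a fricative while /ɟ/ is a stop; the output [b] is a stop, matching the trigger — so the feature that spreads is manner.
The other alternating form patterns the same way: /ʐ/ → [ɖ] before /k/ (fricative → stop, matching a stop) — only manner changes, and always toward the following segment.
Nothing changes in [kaɣxo]: there the adjacent consonants already agree in manner (/ɣ/ and /x/ are both fricatives), so this form is consistent with the same rule.
Since the segment that changes precedes the conditioning segment, the assimilation is regressive.

regressive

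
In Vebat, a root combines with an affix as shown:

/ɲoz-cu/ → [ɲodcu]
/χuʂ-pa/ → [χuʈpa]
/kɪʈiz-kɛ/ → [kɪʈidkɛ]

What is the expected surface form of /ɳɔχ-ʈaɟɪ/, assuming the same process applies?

The data show regressive manner assimilation: /z/ → [d] before /c/; /ʂ/ → [ʈ] before /p/; /z/ → [d] before /k/. In each pair only manner changes, matching the following consonant, while place and voice stay constant.
/χ/ is a voiceless uvular fricative. The following trigger /ʈ/ is a stop, so /χ/ must become a stop as well.
A voiceless uvular stop is [q], so the surface segment is [q].

[ɳɔqʈaɟɪ]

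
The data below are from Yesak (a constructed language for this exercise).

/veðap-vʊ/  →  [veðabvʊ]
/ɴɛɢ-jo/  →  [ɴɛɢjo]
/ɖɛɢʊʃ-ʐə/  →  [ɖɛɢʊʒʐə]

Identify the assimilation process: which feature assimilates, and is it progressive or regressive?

Comparing underlying and surface forms, /p/ → [b] is the alternation; the neighbouring /v/ is constant.
/p/ is voiceless while /v/ is voiced; the output [b] is voiced, matching the trigger — so the feature that spreads is voicing.
Place and manner are unchanged, so the assimilation is partial, not total.
Checking the remaining alternation: /ʃ/ → [ʒ] before /ʐ/ (voiceless → voiced, matching voiced) — only voicing changes, and always toward the following segment.
Nothing changes in [ɴɛɢjo]: there the adjacent consonants already agree in voicing (/ɢ/ and /j/ are both voiced), so this form is consistent with the same rule.
Since the segment that changes precedes the conditioning segment, the assimilation is regressive.

regressive voicing assimilation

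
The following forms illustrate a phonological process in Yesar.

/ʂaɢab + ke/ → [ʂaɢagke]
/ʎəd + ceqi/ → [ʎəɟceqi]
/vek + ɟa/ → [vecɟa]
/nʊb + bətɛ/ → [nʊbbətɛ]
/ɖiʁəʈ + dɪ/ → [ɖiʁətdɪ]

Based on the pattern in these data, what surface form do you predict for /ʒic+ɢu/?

[ʒiqɢu]

The data show regressive place assimilation: /b/ → [g] before /k/; /d/ → [ɟ] before /c/; /k/ → [c] before /ɟ/; /ʈ/ → [t] before /d/. In each pair only place changes, matching the following consonant, while manner and voice stay constant.
No alternation appears in [nʊbbətɛ]: there the adjacent consonants already agree in place (/b/ and /b/ are both bilabial), so this form is consistent with the same rule.
/c/ is a voiceless palatal stop. The following trigger /ɢ/ is uvular, so /c/ must become uvular as well.
Changing only its place to uvular gives [q] — the voiceless uvular stop.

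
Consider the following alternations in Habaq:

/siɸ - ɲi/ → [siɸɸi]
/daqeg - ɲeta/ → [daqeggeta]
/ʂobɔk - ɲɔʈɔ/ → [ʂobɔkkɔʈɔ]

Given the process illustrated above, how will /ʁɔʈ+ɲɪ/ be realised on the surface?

[ʁɔʈʈɪ]

The data show progressive total assimilation (/ɲ/ → [ɸ] after /ɸ/; /ɲ/ → [g] after /g/; /ɲ/ → [k] after /k/): in every case the target segment becomes identical to its preceding neighbour, copying more than a single feature.
/ɲ/ is the segment targeted by the rule; it sits immediately after /ʈ/, so it assimilates completely and surfaces as [ʈ].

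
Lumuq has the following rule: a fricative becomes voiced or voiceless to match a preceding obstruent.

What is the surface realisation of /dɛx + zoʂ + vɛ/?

[dɛxsoʂfɛ]

/z/ is a voiced alveolar fricative. The preceding trigger /x/ is voiceless, so /z/ must become voiceless as well.
A voiceless alveolar fricative is [s], so the surface segment is [s].
At the second juncture, /v/ likewise becomes [f] adjacent to /ʂ/.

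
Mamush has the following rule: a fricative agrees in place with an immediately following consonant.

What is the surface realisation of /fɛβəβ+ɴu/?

[fɛβəʁɴu]

The rule targets /β/ (voiced bilabial fricative), which sits before the trigger /ɴ/ (uvular).
The voiced uvular fricative is [ʁ], so /β/ → [ʁ].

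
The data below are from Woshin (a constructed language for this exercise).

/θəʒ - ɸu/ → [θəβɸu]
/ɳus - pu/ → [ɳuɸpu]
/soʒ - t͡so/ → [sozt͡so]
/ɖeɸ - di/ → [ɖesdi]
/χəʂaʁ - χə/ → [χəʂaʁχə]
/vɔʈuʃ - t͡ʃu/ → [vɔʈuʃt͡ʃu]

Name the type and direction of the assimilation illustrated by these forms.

regressive place assimilation

Underlying /ʒ/ is realised as [β] next to /ɸ/; /ɸ/ itself does not change.
/ʒ/ is postalveolar while /ɸ/ is bilabial; the output [β] is bilabial, matching the trigger — so the feature that spreads is place.
Manner and voice are unchanged, so the assimilation is partial, not total.
Checking the remaining alternations: /s/ → [ɸ] before /p/ (alveolar → bilabial, matching bilabial); /ʒ/ → [z] before /t͡s/ (postalveolar → alveolar, matching alveolar); /ɸ/ → [s] before /d/ (bilabial → alveolar, matching alveolar) — only place changes, and always toward the following segment.
No alternation appears in [χəʂaʁχə], [vɔʈuʃt͡ʃu]: there the adjacent consonants already agree in place (/ʁ/ and /χ/ are both uvular; /ʃ/ and /t͡ʃ/ are both postalveolar), so these forms are consistent with the same rule.
Since the segment that changes precedes the conditioning segment, the assimilation is regressive.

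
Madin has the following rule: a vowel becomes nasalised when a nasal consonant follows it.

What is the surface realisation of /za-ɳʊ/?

/a/ sits next to the nasal /ɳ/ and is therefore nasalised to [ã].

[zãɳʊ]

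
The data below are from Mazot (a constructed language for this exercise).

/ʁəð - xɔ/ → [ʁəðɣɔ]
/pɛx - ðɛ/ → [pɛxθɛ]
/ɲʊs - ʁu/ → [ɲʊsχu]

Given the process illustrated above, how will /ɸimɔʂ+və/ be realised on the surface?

[ɸimɔʂfə]

The data show progressive voicing assimilation: /x/ → [ɣ] after /ð/; /ð/ → [θ] after /x/; /ʁ/ → [χ] after /s/. In each pair only voicing changes, matching the preceding consonant, while place and manner stay constant.
/v/ is a voiced labiodental fricative. The preceding trigger /ʂ/ is voiceless, so /v/ must become voiceless as well.
A voiceless labiodental fricative is [f], so the surface segment is [f].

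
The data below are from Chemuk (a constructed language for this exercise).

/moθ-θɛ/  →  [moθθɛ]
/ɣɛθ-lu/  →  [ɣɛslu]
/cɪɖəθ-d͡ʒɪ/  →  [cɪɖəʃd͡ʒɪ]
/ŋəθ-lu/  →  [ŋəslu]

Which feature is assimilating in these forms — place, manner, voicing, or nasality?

Comparing underlying and surface forms, /θ/ → [s] is the alternation; the neighbouring /l/ is constant.
The change dental → alveolar matches the place of the following /l/, identifying this as place assimilation.
Checking the remaining alternation: /θ/ → [ʃ] before /d͡ʒ/ (dental → postalveolar, matching postalveolar) — only place changes, and always toward the following segment.
Nothing changes in [moθθɛ]: there the adjacent consonants already agree in place (/θ/ and /θ/ are both dental), so this form is consistent with the same rule.

place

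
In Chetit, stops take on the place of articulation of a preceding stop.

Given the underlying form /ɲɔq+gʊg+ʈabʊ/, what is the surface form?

/g/ is a voiced velar stop. The preceding trigger /q/ is uvular, so /g/ must become uvular as well.
Changing only its place to uvular gives [ɢ] — the voiced uvular stop.
At the second juncture, /ʈ/ likewise becomes [k] adjacent to /g/.

[ɲɔqɢʊgkabʊ]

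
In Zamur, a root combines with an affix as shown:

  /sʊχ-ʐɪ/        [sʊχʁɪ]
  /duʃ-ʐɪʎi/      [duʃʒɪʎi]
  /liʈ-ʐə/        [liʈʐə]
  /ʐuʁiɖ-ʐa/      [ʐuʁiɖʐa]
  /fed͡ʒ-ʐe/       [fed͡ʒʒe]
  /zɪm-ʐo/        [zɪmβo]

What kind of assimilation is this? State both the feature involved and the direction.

The segment that alternates is /ʐ/, which surfaces as [ʁ] when adjacent to /χ/.
/ʐ/ is retroflex while /χ/ is uvular; the output [ʁ] is uvular, matching the trigger — so the feature that spreads is place.
Manner and voice are unchanged, so the assimilation is partial, not total.
The other alternating forms pattern the same way: /ʐ/ → [ʒ] after /ʃ/ (retroflex → postalveolar, matching postalveolar); /ʐ/ → [ʒ] after /d͡ʒ/ (retroflex → postalveolar, matching postalveolar); /ʐ/ → [β] after /m/ (retroflex → bilabial, matching bilabial) — only place changes, and always toward the preceding segment.
No alternation appears in [liʈʐə], [ʐuʁiɖʐa]: there the adjacent consonants already agree in place (/ʐ/ and /ʈ/ are both retroflex; /ʐ/ and /ɖ/ are both retroflex), so these forms are consistent with the same rule.
The trigger is the preceding segment, so the direction is progressive (perseverative).

progressive place assimilation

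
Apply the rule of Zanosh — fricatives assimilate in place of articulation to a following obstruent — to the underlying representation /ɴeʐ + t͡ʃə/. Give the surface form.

[ɴeʒt͡ʃə]

The rule targets /ʐ/ (voiced retroflex fricative), which sits before the trigger /t͡ʃ/ (postalveolar).
The voiced postalveolar fricative is [ʒ], so /ʐ/ → [ʒ].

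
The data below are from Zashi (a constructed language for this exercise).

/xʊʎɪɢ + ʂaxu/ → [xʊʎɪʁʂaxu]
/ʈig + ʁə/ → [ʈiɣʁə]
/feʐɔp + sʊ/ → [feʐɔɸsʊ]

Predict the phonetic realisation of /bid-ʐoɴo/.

[bizʐoɴo]

The data show regressive manner assimilation: /ɢ/ → [ʁ] before /ʂ/; /g/ → [ɣ] before /ʁ/; /p/ → [ɸ] before /s/. In each pair only manner changes, matching the following consonant, while place and voice stay constant.
The rule targets /d/ (voiced alveolar stop), which sits before the trigger /ʐ/ (fricative).
Changing only its manner to fricative gives [z] — the voiced alveolar fricative.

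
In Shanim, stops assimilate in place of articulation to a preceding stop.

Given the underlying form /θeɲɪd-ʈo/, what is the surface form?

The rule targets /ʈ/ (voiceless retroflex stop), which sits after the trigger /d/ (alveolar).
A voiceless alveolar stop is [t], so the surface segment is [t].

[θeɲɪdto]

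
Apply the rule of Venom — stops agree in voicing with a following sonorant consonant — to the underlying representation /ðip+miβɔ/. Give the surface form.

/p/ is a voiceless bilabial stop. The following trigger /m/ is voiced, so /p/ must become voiced as well.
The voiced bilabial stop is [b], so /p/ → [b].

[ðibmiβɔ]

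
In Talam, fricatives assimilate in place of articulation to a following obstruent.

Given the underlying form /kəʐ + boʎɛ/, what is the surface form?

[kəβboʎɛ]

/ʐ/ is a voiced retroflex fricative. The following trigger /b/ is bilabial, so /ʐ/ must become bilabial as well.
A voiced bilabial fricative is [β], so the surface segment is [β].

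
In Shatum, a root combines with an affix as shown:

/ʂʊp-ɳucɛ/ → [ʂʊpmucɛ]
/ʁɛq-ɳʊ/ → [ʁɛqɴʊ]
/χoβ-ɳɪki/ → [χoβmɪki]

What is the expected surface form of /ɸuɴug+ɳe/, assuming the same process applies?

[ɸuɴugŋe]

The data show progressive place assimilation: /ɳ/ → [m] after /p/; /ɳ/ → [ɴ] after /q/; /ɳ/ → [m] after /β/. In each pair only place changes, matching the preceding consonant, while manner and voice stay constant.
The rule targets /ɳ/ (voiced retroflex nasal), which sits after the trigger /g/ (velar).
The voiced velar nasal is [ŋ], so /ɳ/ → [ŋ].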